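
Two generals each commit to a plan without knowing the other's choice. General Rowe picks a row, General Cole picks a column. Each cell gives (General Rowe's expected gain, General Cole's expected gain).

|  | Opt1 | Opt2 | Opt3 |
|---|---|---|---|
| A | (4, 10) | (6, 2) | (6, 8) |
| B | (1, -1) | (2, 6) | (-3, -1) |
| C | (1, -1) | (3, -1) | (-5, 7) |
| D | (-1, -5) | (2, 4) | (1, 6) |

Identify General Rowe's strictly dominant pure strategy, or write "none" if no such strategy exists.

A

A vs B: Opt1: 4>1, Opt2: 6>2, Opt3: 6>-3.
A vs C: Opt1: 4>1, Opt2: 6>3, Opt3: 6>-5.
A vs D: Opt1: 4>-1, Opt2: 6>2, Opt3: 6>1.
A strictly beats every other strategy against every opponent action, so it is strictly dominant.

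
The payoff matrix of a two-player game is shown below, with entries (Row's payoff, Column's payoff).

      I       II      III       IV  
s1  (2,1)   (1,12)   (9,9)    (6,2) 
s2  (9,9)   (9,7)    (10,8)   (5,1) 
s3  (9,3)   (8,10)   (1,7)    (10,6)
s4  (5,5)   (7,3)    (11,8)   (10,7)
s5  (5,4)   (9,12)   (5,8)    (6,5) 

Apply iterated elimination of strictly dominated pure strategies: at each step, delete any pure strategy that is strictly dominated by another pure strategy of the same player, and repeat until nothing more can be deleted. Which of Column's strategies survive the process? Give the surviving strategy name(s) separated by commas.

Row's strategy s1 is strictly dominated by s4 (I: 5>2, II: 7>1, III: 11>9, IV: 10>6) and is removed.
For Column, III strictly dominates IV on the remaining rows (s2: 8>1, s3: 7>6, s4: 8>7, s5: 8>5); eliminate IV.
Among the remaining strategies, none is strictly dominated by another pure strategy of the same player, so the elimination stops.
Surviving strategies — Row: {s2, s3, s4, s5}; Column: {I, II, III}.

I, II, III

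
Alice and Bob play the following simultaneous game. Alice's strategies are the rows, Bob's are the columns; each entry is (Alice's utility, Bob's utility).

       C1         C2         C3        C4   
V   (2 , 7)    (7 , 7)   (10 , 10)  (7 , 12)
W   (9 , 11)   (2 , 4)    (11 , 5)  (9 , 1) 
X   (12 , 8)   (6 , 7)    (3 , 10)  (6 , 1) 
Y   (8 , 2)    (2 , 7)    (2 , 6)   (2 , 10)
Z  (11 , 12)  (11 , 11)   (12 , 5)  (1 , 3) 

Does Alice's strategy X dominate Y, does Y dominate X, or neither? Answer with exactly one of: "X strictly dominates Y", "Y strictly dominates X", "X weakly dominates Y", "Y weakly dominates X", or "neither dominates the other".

X's payoffs vs Y's, by Bob's action — C1: 12>8, C2: 6>2, C3: 3>2, C4: 6>2.
X gives a strictly higher payoff against each choice by Bob, so X strictly dominates Y.

X strictly dominates Y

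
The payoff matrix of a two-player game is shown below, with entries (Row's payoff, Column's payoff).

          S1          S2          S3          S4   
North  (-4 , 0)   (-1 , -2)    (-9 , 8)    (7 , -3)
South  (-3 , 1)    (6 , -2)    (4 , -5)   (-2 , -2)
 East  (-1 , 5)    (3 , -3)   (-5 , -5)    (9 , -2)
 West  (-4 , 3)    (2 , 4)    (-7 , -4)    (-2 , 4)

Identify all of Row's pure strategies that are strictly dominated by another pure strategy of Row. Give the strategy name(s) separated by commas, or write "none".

North, West

North is strictly dominated by East (S1: -1>-4, S2: 3>-1, S3: -5>-9, S4: 9>7).
South is not dominated — it holds its own against North at S1 (-3>-4); East at S2 (6>3); West at S1 (-3>-4).
East: no other strategy beats it everywhere (North at S1 (-1>-4); South at S1 (-1>-3); West at S1 (-1>-4)).
East strictly dominates West — S1: -1>-4, S2: 3>2, S3: -5>-7, S4: 9>-2.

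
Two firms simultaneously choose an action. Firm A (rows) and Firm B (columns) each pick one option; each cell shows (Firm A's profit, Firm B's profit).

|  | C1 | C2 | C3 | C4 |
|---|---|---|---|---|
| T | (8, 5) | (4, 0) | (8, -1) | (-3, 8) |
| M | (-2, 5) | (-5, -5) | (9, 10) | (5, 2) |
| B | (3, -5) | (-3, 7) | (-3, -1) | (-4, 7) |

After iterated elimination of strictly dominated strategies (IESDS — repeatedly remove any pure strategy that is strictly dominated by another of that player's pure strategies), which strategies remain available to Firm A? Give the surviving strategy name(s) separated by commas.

Firm A's strategy B is strictly dominated by T (C1: 8>3, C2: 4>-3, C3: 8>-3, C4: -3>-4) and is removed.
Firm B's strategy C2 is strictly dominated by C1 (T: 5>0, M: 5>-5) and is removed.
Among the remaining strategies, none is strictly dominated by another pure strategy of the same player, so the elimination stops.
Surviving strategies — Firm A: {T, M}; Firm B: {C1, C3, C4}.

T, M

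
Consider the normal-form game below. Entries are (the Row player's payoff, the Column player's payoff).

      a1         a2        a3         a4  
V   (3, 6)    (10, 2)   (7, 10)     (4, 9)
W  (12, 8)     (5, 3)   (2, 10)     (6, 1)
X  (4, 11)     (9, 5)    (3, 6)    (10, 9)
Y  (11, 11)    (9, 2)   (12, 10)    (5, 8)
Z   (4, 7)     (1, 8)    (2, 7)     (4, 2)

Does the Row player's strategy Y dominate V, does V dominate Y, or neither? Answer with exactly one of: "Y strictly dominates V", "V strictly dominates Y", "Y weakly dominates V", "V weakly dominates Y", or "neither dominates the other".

neither dominates the other

Compare Y to V across each choice by the Column player: a1: 11>3, a2: 9<10, a3: 12>7, a4: 5>4.
Y does better at a1, a3, a4 but worse at a2; neither strategy dominates the other.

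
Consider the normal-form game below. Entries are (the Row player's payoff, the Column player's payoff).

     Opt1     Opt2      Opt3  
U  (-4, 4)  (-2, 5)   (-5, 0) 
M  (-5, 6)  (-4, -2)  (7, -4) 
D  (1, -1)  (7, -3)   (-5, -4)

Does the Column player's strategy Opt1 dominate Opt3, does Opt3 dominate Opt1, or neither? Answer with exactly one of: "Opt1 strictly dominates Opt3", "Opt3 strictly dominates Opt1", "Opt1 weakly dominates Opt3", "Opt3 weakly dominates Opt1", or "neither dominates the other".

Opt1 strictly dominates Opt3

Compare Opt1 to Opt3 across each choice by the Row player: U: 4>0, M: 6>-4, D: -1>-4.
Opt1 gives a strictly higher payoff against each choice by the Row player, so Opt1 strictly dominates Opt3.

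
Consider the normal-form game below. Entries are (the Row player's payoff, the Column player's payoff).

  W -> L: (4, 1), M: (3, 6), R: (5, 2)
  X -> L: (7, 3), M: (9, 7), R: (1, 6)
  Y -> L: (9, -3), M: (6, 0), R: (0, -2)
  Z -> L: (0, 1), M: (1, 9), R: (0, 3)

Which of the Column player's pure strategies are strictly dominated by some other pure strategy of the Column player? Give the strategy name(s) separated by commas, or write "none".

M strictly dominates L — W: 6>1, X: 7>3, Y: 0>-3, Z: 9>1.
M is not dominated — it holds its own against L at W (6>1); R at W (6>2).
R is strictly dominated by M (W: 6>2, X: 7>6, Y: 0>-2, Z: 9>3).

L, R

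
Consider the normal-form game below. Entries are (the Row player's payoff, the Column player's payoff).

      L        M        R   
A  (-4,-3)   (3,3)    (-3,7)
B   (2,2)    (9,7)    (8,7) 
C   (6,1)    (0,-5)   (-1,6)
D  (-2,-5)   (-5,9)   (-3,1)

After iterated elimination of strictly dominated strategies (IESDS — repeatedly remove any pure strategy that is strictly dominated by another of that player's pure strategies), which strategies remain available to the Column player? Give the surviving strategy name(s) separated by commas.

For the Row player, B strictly dominates A on the remaining columns (L: 2>-4, M: 9>3, R: 8>-3); eliminate A.
The Row player's strategy D is strictly dominated by B (L: 2>-2, M: 9>-5, R: 8>-3) and is removed.
For the Column player, R strictly dominates L on the remaining rows (B: 7>2, C: 6>1); eliminate L.
The Row player's strategy C is strictly dominated by B (M: 9>0, R: 8>-1) and is removed.
Among the remaining strategies, none is strictly dominated by another pure strategy of the same player, so the elimination stops.
Surviving strategies — the Row player: {B}; the Column player: {M, R}.

M, R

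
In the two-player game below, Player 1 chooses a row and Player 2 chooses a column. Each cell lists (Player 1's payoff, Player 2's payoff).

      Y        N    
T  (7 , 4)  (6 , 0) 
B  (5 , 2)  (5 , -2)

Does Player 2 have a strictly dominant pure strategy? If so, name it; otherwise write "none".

Y vs N: T: 4>0, B: 2>-2.
Y strictly beats every other strategy against every opponent action, so it is strictly dominant.

Y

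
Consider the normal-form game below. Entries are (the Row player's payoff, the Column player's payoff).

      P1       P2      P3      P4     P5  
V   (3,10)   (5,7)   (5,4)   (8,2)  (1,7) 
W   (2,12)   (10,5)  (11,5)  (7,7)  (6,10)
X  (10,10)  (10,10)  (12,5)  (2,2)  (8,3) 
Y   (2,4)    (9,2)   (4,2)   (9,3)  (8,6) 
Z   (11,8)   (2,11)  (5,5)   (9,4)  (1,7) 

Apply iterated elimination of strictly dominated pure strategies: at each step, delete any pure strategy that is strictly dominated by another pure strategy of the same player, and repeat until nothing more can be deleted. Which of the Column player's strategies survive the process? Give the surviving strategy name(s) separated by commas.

P1, P2, P5

For the Column player, P1 strictly dominates P3 on the remaining rows (V: 10>4, W: 12>5, X: 10>5, Y: 4>2, Z: 8>5); eliminate P3.
Column P4 is eliminated: P1 beats it against every remaining row (V: 10>2, W: 12>7, X: 10>2, Y: 4>3, Z: 8>4).
The Row player's strategy V is strictly dominated by X (P1: 10>3, P2: 10>5, P5: 8>1) and is removed.
Among the remaining strategies, none is strictly dominated by another pure strategy of the same player, so the elimination stops.
Surviving strategies — the Row player: {W, X, Y, Z}; the Column player: {P1, P2, P5}.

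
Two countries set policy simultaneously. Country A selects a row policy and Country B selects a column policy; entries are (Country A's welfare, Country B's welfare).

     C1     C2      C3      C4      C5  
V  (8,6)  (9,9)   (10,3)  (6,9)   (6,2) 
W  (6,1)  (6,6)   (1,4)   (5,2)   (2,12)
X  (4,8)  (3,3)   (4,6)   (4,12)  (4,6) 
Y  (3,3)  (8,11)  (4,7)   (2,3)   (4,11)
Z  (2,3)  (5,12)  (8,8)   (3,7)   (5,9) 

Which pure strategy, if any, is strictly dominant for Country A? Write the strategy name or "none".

V

V vs W: C1: 8>6, C2: 9>6, C3: 10>1, C4: 6>5, C5: 6>2.
V vs X: C1: 8>4, C2: 9>3, C3: 10>4, C4: 6>4, C5: 6>4.
V vs Y: C1: 8>3, C2: 9>8, C3: 10>4, C4: 6>2, C5: 6>4.
V vs Z: C1: 8>2, C2: 9>5, C3: 10>8, C4: 6>3, C5: 6>5.
V strictly beats every other strategy against every opponent action, so it is strictly dominant.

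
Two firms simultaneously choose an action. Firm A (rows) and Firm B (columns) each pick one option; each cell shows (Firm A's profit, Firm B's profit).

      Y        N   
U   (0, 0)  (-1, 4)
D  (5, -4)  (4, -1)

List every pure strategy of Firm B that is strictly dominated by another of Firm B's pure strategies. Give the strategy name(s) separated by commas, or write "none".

N strictly dominates Y — U: 4>0, D: -1>-4.
Nothing dominates N: Y at U (4>0).

Y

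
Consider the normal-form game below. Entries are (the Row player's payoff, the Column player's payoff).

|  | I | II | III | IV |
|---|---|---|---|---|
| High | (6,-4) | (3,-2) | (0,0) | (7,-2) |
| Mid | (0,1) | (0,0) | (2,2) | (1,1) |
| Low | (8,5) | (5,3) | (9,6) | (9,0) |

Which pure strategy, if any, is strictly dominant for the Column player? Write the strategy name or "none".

III vs I: High: 0>-4, Mid: 2>1, Low: 6>5.
III vs II: High: 0>-2, Mid: 2>0, Low: 6>3.
III vs IV: High: 0>-2, Mid: 2>1, Low: 6>0.
III strictly beats every other strategy against every opponent action, so it is strictly dominant.

III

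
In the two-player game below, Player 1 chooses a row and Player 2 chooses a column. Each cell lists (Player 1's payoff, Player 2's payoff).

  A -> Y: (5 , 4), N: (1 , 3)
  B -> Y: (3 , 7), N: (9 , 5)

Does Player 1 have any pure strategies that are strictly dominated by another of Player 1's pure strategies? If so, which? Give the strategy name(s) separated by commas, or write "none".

none

Nothing dominates A: B at Y (5>3).
B: no other strategy beats it everywhere (A at N (9>1)).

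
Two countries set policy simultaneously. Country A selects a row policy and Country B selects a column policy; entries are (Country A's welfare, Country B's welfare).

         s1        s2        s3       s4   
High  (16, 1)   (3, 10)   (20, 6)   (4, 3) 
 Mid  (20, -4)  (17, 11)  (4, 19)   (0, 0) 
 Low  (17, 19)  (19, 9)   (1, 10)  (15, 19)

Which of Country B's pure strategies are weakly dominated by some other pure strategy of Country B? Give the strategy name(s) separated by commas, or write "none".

s1: dominated, since s4 does at least as well everywhere (High: 3>1, Mid: 0>-4, Low: 19=19).
s2 is not dominated — it holds its own against s1 at High (10>1); s3 at High (10>6); s4 at High (10>3).
Nothing dominates s3: s1 at High (6>1); s2 at Mid (19>11); s4 at High (6>3).
s4: no other strategy beats it everywhere (s1 at High (3>1); s2 at Low (19>9); s3 at Low (19>10)).

s1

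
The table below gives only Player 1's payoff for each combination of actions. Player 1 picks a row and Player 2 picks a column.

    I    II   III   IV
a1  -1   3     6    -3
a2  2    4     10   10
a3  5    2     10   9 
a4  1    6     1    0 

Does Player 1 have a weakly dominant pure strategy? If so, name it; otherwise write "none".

a1 fails to dominate a2 at I (-1<2).
a2 fails to dominate a3 at I (2<5).
a3 fails to dominate a1 at II (2<3).
a4 fails to dominate a1 at III (1<6).
No single strategy dominates all the others.

none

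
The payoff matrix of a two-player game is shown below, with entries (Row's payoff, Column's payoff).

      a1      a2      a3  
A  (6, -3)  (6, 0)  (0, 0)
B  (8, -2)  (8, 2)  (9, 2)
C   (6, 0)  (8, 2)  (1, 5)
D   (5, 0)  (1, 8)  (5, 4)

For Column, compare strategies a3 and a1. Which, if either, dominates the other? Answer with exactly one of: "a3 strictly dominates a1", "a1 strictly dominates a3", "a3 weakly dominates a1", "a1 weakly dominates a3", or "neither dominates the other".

a3's payoffs vs a1's, by Row's action — A: 0>-3, B: 2>-2, C: 5>0, D: 4>0.
a3 gives a strictly higher payoff against each choice by Row, so a3 strictly dominates a1.

a3 strictly dominates a1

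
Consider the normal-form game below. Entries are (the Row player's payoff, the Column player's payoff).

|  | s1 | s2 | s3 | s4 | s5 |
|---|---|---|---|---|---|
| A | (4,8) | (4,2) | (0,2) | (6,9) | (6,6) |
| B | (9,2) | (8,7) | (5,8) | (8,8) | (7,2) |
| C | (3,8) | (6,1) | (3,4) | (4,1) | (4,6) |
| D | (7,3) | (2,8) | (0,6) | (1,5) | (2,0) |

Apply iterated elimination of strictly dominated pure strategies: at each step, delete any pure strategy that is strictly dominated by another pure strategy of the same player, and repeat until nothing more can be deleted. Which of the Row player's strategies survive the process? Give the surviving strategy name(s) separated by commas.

The Row player's strategy A is strictly dominated by B (s1: 9>4, s2: 8>4, s3: 5>0, s4: 8>6, s5: 7>6) and is removed.
The Row player's strategy C is strictly dominated by B (s1: 9>3, s2: 8>6, s3: 5>3, s4: 8>4, s5: 7>4) and is removed.
Row D is eliminated: B beats it against every remaining column (s1: 9>7, s2: 8>2, s3: 5>0, s4: 8>1, s5: 7>2).
The Column player's strategy s1 is strictly dominated by s2 (B: 7>2) and is removed.
For the Column player, s3 strictly dominates s2 on the remaining rows (B: 8>7); eliminate s2.
The Column player's strategy s5 is strictly dominated by s3 (B: 8>2) and is removed.
Among the remaining strategies, none is strictly dominated by another pure strategy of the same player, so the elimination stops.
Surviving strategies — the Row player: {B}; the Column player: {s3, s4}.

B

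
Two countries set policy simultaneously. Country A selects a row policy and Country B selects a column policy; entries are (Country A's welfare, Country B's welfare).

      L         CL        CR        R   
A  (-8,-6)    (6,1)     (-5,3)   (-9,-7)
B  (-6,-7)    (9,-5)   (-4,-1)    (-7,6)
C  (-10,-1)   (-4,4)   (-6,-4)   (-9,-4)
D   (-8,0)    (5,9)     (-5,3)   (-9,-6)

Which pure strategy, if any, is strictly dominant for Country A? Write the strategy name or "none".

B

B vs A: L: -6>-8, CL: 9>6, CR: -4>-5, R: -7>-9.
B vs C: L: -6>-10, CL: 9>-4, CR: -4>-6, R: -7>-9.
B vs D: L: -6>-8, CL: 9>5, CR: -4>-5, R: -7>-9.
B strictly beats every other strategy against every opponent action, so it is strictly dominant.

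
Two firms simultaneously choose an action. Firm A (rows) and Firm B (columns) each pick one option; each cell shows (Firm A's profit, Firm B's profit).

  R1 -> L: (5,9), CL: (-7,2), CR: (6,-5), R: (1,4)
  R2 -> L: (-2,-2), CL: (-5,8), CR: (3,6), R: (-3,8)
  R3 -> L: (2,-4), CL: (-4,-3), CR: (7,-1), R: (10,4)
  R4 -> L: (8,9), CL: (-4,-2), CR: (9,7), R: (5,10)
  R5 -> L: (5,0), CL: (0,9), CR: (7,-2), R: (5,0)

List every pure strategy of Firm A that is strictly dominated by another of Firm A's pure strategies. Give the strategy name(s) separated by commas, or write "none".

R1, R2

R1 is strictly dominated by R4 (L: 8>5, CL: -4>-7, CR: 9>6, R: 5>1).
R3 strictly dominates R2 — L: 2>-2, CL: -4>-5, CR: 7>3, R: 10>-3.
R3 is not dominated — it holds its own against R1 at CL (-4>-7); R2 at L (2>-2); R4 at CL (-4=-4); R5 at CR (7=7).
R4 is not dominated — it holds its own against R1 at L (8>5); R2 at L (8>-2); R3 at L (8>2); R5 at L (8>5).
R5 is not dominated — it holds its own against R1 at L (5=5); R2 at L (5>-2); R3 at L (5>2); R4 at CL (0>-4).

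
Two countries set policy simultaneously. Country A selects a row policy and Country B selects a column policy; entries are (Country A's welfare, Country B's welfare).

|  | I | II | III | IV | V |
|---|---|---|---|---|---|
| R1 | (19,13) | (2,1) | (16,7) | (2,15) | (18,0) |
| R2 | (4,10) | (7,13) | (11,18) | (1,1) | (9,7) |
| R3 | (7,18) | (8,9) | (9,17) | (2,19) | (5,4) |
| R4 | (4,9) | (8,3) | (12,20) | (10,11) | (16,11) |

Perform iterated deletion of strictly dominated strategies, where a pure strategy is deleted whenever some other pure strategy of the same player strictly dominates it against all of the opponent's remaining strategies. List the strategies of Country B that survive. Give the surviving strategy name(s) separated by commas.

For Country B, III strictly dominates II on the remaining rows (R1: 7>1, R2: 18>13, R3: 17>9, R4: 20>3); eliminate II.
For Country A, R1 strictly dominates R2 on the remaining columns (I: 19>4, III: 16>11, IV: 2>1, V: 18>9); eliminate R2.
Column I is eliminated: IV beats it against every remaining row (R1: 15>13, R3: 19>18, R4: 11>9).
For Country A, R4 strictly dominates R3 on the remaining columns (III: 12>9, IV: 10>2, V: 16>5); eliminate R3.
For Country B, III strictly dominates V on the remaining rows (R1: 7>0, R4: 20>11); eliminate V.
Among the remaining strategies, none is strictly dominated by another pure strategy of the same player, so the elimination stops.
Surviving strategies — Country A: {R1, R4}; Country B: {III, IV}.

III, IV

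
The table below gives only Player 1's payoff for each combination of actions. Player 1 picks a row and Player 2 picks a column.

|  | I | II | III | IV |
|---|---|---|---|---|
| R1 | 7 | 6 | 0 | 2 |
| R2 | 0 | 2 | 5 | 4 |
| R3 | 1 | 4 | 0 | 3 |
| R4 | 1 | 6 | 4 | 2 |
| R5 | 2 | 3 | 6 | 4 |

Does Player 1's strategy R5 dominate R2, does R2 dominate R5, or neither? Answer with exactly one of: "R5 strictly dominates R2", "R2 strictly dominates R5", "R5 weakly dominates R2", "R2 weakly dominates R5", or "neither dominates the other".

R5 weakly dominates R2

R5's payoffs vs R2's, by Player 2's action — I: 2>0, II: 3>2, III: 6>5, IV: 4=4.
R5 is at least as good everywhere and strictly better somewhere (tied only at IV), so R5 weakly but not strictly dominates R2.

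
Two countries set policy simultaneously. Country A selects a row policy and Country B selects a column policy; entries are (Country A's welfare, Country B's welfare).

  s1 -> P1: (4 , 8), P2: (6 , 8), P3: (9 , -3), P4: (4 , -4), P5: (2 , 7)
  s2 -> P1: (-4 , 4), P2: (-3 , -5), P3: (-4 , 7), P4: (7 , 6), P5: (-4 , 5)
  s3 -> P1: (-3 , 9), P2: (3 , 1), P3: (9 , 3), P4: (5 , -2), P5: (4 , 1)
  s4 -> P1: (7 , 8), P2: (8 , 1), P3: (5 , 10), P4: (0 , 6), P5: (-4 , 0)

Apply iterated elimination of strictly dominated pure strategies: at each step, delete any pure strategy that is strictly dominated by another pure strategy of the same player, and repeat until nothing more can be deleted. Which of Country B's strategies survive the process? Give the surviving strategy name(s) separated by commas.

P1, P2, P3

Country B's strategy P4 is strictly dominated by P3 (s1: -3>-4, s2: 7>6, s3: 3>-2, s4: 10>6) and is removed.
Country A's strategy s2 is strictly dominated by s1 (P1: 4>-4, P2: 6>-3, P3: 9>-4, P5: 2>-4) and is removed.
For Country B, P1 strictly dominates P5 on the remaining rows (s1: 8>7, s3: 9>1, s4: 8>0); eliminate P5.
Among the remaining strategies, none is strictly dominated by another pure strategy of the same player, so the elimination stops.
Surviving strategies — Country A: {s1, s3, s4}; Country B: {P1, P2, P3}.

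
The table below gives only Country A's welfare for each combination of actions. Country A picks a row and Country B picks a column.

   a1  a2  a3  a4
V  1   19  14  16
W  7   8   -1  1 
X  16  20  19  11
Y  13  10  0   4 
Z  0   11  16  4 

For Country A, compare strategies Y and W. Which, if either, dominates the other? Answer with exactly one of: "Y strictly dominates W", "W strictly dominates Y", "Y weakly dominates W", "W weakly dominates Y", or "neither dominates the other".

Compare Y to W across each opponent action: a1: 13>7, a2: 10>8, a3: 0>-1, a4: 4>1.
Every comparison favours Y, so Y strictly dominates W.

Y strictly dominates W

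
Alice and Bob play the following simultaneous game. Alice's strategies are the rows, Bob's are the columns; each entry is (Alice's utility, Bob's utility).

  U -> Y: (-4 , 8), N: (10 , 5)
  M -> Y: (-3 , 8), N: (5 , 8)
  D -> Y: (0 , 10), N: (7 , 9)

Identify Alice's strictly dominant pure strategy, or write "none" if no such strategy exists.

none

U fails to dominate M at Y (-4<-3).
M fails to dominate U at N (5<10).
D fails to dominate U at N (7<10).
No single strategy dominates all the others.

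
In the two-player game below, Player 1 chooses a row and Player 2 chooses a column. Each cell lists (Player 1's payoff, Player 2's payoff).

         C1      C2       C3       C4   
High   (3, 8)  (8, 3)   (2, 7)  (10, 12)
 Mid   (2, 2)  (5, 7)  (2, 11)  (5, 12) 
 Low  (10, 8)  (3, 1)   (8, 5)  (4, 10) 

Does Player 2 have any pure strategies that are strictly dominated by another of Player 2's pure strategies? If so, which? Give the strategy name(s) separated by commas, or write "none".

C4 strictly dominates C1 — High: 12>8, Mid: 12>2, Low: 10>8.
C2: dominated, since C3 does at least as well everywhere (High: 7>3, Mid: 11>7, Low: 5>1).
C3 is strictly dominated by C4 (High: 12>7, Mid: 12>11, Low: 10>5).
C4 is not dominated — it holds its own against C1 at High (12>8); C2 at High (12>3); C3 at High (12>7).

C1, C2, C3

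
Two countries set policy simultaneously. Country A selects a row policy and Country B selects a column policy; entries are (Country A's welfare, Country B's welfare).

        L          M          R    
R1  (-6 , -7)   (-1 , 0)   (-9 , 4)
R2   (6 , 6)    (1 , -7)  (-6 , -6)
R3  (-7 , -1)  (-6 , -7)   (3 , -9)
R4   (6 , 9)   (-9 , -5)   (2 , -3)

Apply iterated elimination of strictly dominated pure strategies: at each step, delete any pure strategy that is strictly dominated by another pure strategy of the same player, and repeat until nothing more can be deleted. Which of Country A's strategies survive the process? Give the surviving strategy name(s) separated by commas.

R2, R4

For Country A, R2 strictly dominates R1 on the remaining columns (L: 6>-6, M: 1>-1, R: -6>-9); eliminate R1.
Country B's strategy M is strictly dominated by L (R2: 6>-7, R3: -1>-7, R4: 9>-5) and is removed.
For Country B, L strictly dominates R on the remaining rows (R2: 6>-6, R3: -1>-9, R4: 9>-3); eliminate R.
Row R3 is eliminated: R2 beats it against every remaining column (L: 6>-7).
Among the remaining strategies, none is strictly dominated by another pure strategy of the same player, so the elimination stops.
Surviving strategies — Country A: {R2, R4}; Country B: {L}.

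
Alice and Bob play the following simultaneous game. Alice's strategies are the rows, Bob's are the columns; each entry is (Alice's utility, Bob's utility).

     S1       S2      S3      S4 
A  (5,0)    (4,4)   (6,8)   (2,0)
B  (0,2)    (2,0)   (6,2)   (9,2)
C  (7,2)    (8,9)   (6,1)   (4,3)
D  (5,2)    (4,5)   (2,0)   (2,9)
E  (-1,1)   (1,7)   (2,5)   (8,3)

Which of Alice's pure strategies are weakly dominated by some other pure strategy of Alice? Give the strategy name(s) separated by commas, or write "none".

A, D, E

A is weakly dominated by C (S1: 7>5, S2: 8>4, S3: 6=6, S4: 4>2).
B is not dominated — it holds its own against A at S4 (9>2); C at S4 (9>4); D at S3 (6>2); E at S1 (0>-1).
Nothing dominates C: A at S1 (7>5); B at S1 (7>0); D at S1 (7>5); E at S1 (7>-1).
D: dominated, since A does at least as well everywhere (S1: 5=5, S2: 4=4, S3: 6>2, S4: 2=2).
E: dominated, since B does at least as well everywhere (S1: 0>-1, S2: 2>1, S3: 6>2, S4: 9>8).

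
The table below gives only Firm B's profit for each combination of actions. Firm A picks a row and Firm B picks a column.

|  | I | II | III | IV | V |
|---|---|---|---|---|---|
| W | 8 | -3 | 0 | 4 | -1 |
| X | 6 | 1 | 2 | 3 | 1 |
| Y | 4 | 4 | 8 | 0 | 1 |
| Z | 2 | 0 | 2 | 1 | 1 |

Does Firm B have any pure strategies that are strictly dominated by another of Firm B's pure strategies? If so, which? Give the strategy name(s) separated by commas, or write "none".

Nothing dominates I: II at W (8>-3); III at W (8>0); IV at W (8>4); V at W (8>-1).
II: dominated, since III does at least as well everywhere (W: 0>-3, X: 2>1, Y: 8>4, Z: 2>0).
Nothing dominates III: I at Y (8>4); II at W (0>-3); IV at Y (8>0); V at W (0>-1).
IV is strictly dominated by I (W: 8>4, X: 6>3, Y: 4>0, Z: 2>1).
V is strictly dominated by I (W: 8>-1, X: 6>1, Y: 4>1, Z: 2>1).

II, IV, V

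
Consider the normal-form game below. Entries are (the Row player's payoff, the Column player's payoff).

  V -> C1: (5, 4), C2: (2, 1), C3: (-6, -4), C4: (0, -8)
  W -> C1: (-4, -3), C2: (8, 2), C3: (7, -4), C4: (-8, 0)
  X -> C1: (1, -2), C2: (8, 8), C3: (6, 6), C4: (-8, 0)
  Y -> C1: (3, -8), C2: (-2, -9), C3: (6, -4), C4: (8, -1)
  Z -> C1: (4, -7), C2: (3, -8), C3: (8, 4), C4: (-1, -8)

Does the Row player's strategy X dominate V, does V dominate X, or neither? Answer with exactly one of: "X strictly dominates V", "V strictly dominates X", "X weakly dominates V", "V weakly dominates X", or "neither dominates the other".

neither dominates the other

X's payoffs vs V's, by the Column player's action — C1: 1<5, C2: 8>2, C3: 6>-6, C4: -8<0.
X does better at C2, C3 but worse at C1, C4; neither strategy dominates the other.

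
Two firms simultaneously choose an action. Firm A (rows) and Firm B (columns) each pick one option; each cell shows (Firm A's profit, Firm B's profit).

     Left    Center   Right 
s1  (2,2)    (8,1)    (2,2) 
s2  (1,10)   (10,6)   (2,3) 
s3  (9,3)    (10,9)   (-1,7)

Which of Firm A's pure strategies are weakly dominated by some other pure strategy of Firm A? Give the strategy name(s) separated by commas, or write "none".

none

s1 is not dominated — it holds its own against s2 at Left (2>1); s3 at Right (2>-1).
s2: no other strategy beats it everywhere (s1 at Center (10>8); s3 at Right (2>-1)).
s3 is not dominated — it holds its own against s1 at Left (9>2); s2 at Left (9>1).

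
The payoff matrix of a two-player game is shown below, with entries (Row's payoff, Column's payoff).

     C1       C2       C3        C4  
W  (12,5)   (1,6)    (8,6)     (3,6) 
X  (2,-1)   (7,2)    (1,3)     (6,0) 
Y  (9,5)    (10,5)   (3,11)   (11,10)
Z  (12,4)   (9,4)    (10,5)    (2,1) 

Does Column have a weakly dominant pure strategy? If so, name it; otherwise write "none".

C3

C3 vs C1: W: 6>5, X: 3>-1, Y: 11>5, Z: 5>4.
C3 vs C2: W: 6=6, X: 3>2, Y: 11>5, Z: 5>4.
C3 vs C4: W: 6=6, X: 3>0, Y: 11>10, Z: 5>1.
C3 is at least as good as every other strategy against every opponent action, so it is weakly dominant.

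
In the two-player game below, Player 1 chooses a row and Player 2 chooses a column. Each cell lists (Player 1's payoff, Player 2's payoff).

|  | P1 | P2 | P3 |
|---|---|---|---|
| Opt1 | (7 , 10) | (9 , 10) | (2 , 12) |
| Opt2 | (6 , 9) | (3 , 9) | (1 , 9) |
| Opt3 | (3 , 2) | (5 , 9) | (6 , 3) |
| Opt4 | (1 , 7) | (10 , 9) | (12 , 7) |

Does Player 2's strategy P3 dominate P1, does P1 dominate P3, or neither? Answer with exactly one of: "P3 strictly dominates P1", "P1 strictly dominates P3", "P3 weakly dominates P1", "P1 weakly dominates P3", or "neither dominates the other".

P3 weakly dominates P1

P3's payoffs vs P1's, by Player 1's action — Opt1: 12>10, Opt2: 9=9, Opt3: 3>2, Opt4: 7=7.
P3 is at least as good everywhere and strictly better somewhere (tied only at Opt2, Opt4), so P3 weakly but not strictly dominates P1.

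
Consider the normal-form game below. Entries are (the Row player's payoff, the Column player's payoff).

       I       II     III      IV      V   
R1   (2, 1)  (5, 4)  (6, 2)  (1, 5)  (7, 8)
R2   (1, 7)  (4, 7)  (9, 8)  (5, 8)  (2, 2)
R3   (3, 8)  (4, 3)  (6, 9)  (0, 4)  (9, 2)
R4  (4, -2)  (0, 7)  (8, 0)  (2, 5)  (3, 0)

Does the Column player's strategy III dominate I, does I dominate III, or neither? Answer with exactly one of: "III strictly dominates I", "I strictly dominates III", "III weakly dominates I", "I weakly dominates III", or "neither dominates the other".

III's payoffs vs I's, by the Row player's action — R1: 2>1, R2: 8>7, R3: 9>8, R4: 0>-2.
Every comparison favours III, so III strictly dominates I.

III strictly dominates I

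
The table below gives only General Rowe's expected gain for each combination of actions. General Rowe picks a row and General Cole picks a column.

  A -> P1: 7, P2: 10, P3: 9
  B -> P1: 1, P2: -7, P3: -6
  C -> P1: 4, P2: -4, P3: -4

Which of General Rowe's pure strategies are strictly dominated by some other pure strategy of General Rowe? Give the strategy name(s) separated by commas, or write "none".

A: no other strategy beats it everywhere (B at P1 (7>1); C at P1 (7>4)).
B is strictly dominated by A (P1: 7>1, P2: 10>-7, P3: 9>-6).
C: dominated, since A does at least as well everywhere (P1: 7>4, P2: 10>-4, P3: 9>-4).

B, C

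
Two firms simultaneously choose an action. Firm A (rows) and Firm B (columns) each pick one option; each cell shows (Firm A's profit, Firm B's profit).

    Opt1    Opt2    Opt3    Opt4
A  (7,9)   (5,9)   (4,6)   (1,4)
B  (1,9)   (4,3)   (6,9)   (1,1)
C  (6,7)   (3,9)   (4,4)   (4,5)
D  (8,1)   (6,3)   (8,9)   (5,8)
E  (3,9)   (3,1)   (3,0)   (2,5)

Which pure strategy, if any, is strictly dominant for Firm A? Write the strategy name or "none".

D vs A: Opt1: 8>7, Opt2: 6>5, Opt3: 8>4, Opt4: 5>1.
D vs B: Opt1: 8>1, Opt2: 6>4, Opt3: 8>6, Opt4: 5>1.
D vs C: Opt1: 8>6, Opt2: 6>3, Opt3: 8>4, Opt4: 5>4.
D vs E: Opt1: 8>3, Opt2: 6>3, Opt3: 8>3, Opt4: 5>2.
D strictly beats every other strategy against every opponent action, so it is strictly dominant.

D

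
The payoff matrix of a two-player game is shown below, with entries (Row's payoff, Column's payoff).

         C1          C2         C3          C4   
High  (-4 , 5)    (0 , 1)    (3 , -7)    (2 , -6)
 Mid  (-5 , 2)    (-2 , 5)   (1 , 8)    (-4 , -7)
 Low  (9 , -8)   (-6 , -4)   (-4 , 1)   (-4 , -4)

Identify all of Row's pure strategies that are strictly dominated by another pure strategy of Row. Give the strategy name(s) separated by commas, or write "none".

Nothing dominates High: Mid at C1 (-4>-5); Low at C2 (0>-6).
High strictly dominates Mid — C1: -4>-5, C2: 0>-2, C3: 3>1, C4: 2>-4.
Nothing dominates Low: High at C1 (9>-4); Mid at C1 (9>-5).

Mid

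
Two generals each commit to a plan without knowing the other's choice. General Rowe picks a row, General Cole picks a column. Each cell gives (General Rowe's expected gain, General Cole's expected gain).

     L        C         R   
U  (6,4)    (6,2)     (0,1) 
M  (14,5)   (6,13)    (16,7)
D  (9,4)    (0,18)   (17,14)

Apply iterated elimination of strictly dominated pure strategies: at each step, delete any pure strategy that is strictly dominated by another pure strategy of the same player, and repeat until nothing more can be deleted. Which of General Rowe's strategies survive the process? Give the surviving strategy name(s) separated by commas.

For General Cole, C strictly dominates R on the remaining rows (U: 2>1, M: 13>7, D: 18>14); eliminate R.
General Rowe's strategy D is strictly dominated by M (L: 14>9, C: 6>0) and is removed.
Among the remaining strategies, none is strictly dominated by another pure strategy of the same player, so the elimination stops.
Surviving strategies — General Rowe: {U, M}; General Cole: {L, C}.

U, M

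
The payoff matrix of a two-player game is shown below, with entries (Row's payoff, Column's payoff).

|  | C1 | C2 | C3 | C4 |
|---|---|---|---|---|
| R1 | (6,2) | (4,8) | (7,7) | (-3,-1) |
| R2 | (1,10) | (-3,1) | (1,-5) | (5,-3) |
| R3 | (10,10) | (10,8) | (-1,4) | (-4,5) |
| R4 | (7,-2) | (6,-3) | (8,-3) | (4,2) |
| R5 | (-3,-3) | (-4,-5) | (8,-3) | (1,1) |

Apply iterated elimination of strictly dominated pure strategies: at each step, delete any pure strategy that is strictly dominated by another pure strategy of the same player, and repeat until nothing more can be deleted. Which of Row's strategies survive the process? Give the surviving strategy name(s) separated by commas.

For Row, R4 strictly dominates R1 on the remaining columns (C1: 7>6, C2: 6>4, C3: 8>7, C4: 4>-3); eliminate R1.
For Column, C1 strictly dominates C2 on the remaining rows (R2: 10>1, R3: 10>8, R4: -2>-3, R5: -3>-5); eliminate C2.
Column C3 is eliminated: C4 beats it against every remaining row (R2: -3>-5, R3: 5>4, R4: 2>-3, R5: 1>-3).
Row R5 is eliminated: R2 beats it against every remaining column (C1: 1>-3, C4: 5>1).
Among the remaining strategies, none is strictly dominated by another pure strategy of the same player, so the elimination stops.
Surviving strategies — Row: {R2, R3, R4}; Column: {C1, C4}.

R2, R3, R4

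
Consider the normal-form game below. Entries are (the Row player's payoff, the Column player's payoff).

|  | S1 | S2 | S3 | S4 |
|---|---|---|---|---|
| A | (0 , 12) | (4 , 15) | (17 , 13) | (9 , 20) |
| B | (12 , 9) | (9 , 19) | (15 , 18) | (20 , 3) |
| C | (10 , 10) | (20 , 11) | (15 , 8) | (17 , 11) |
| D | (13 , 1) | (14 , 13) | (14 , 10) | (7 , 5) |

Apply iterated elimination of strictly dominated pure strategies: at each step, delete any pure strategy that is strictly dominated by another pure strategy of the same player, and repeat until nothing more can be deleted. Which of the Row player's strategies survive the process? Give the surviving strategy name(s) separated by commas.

Column S1 is eliminated: S2 beats it against every remaining row (A: 15>12, B: 19>9, C: 11>10, D: 13>1).
Row D is eliminated: C beats it against every remaining column (S2: 20>14, S3: 15>14, S4: 17>7).
The Column player's strategy S3 is strictly dominated by S2 (A: 15>13, B: 19>18, C: 11>8) and is removed.
The Row player's strategy A is strictly dominated by B (S2: 9>4, S4: 20>9) and is removed.
Among the remaining strategies, none is strictly dominated by another pure strategy of the same player, so the elimination stops.
Surviving strategies — the Row player: {B, C}; the Column player: {S2, S4}.

B, C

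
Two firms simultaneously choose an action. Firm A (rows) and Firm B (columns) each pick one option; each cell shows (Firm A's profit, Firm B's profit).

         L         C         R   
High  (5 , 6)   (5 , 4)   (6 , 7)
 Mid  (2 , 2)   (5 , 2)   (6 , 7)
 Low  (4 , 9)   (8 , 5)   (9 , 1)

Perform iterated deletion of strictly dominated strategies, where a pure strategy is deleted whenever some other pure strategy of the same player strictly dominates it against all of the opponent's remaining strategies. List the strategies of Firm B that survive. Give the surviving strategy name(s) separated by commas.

L, R

Firm A's strategy Mid is strictly dominated by Low (L: 4>2, C: 8>5, R: 9>6) and is removed.
For Firm B, L strictly dominates C on the remaining rows (High: 6>4, Low: 9>5); eliminate C.
Among the remaining strategies, none is strictly dominated by another pure strategy of the same player, so the elimination stops.
Surviving strategies — Firm A: {High, Low}; Firm B: {L, R}.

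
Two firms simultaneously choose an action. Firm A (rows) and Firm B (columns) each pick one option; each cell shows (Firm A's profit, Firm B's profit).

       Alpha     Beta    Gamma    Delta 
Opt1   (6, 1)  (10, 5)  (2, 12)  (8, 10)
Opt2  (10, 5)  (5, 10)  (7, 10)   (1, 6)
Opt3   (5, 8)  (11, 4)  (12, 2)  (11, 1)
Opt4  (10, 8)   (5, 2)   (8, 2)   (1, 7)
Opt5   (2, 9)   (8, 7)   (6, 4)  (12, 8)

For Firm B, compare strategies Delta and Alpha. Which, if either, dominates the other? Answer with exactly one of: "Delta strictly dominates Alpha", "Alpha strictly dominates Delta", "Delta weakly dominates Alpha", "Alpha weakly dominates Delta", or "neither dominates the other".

neither dominates the other

Compare Delta to Alpha across every action of Firm A: Opt1: 10>1, Opt2: 6>5, Opt3: 1<8, Opt4: 7<8, Opt5: 8<9.
Delta does better at Opt1, Opt2 but worse at Opt3, Opt4, Opt5; neither strategy dominates the other.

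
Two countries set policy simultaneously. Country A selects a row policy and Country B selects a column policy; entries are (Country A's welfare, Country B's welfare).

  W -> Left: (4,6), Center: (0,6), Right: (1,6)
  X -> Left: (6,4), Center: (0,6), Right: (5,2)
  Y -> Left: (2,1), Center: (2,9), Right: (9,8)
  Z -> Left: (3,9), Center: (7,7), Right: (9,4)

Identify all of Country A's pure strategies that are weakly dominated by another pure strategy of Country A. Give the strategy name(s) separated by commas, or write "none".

W, Y

W is weakly dominated by X (Left: 6>4, Center: 0=0, Right: 5>1).
Nothing dominates X: W at Left (6>4); Y at Left (6>2); Z at Left (6>3).
Y: dominated, since Z does at least as well everywhere (Left: 3>2, Center: 7>2, Right: 9=9).
Z is not dominated — it holds its own against W at Center (7>0); X at Center (7>0); Y at Left (3>2).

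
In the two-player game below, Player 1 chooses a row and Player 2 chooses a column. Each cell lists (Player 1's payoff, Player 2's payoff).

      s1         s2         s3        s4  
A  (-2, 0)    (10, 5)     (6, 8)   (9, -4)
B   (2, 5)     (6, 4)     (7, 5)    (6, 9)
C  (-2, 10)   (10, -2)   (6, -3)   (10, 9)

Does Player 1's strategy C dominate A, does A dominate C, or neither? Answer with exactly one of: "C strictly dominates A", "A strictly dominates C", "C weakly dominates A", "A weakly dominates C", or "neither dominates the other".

C's payoffs vs A's, by Player 2's action — s1: -2=-2, s2: 10=10, s3: 6=6, s4: 10>9.
C is at least as good everywhere and strictly better somewhere (tied only at s1, s2, s3), so C weakly but not strictly dominates A.

C weakly dominates A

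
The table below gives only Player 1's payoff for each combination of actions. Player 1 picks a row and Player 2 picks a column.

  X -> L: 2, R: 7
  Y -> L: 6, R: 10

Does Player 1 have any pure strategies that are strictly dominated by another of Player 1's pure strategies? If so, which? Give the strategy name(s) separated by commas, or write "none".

X

X: dominated, since Y does at least as well everywhere (L: 6>2, R: 10>7).
Y: no other strategy beats it everywhere (X at L (6>2)).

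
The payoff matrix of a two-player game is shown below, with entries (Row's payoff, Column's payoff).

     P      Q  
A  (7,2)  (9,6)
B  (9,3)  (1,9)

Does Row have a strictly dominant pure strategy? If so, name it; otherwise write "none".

none

A fails to dominate B at P (7<9).
B fails to dominate A at Q (1<9).
No single strategy dominates all the others.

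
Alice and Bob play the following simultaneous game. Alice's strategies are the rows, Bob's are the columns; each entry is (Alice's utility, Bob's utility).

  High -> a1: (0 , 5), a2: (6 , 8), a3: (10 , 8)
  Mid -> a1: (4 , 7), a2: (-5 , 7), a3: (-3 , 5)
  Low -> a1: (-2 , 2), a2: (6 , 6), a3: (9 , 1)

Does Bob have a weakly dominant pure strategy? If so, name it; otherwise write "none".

a2 vs a1: High: 8>5, Mid: 7=7, Low: 6>2.
a2 vs a3: High: 8=8, Mid: 7>5, Low: 6>1.
a2 is at least as good as every other strategy against every opponent action, so it is weakly dominant.

a2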